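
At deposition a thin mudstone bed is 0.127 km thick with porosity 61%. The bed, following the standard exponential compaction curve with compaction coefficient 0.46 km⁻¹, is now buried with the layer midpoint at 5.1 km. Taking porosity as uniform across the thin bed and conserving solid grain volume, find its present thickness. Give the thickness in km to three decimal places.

Porosity at 5.1 km: n = 0.61·exp(−0.46×5.1) = 0.0584
Solid-volume conservation: h(1−n) = h₀(1−n₀) ⇒ h = h₀·(1−n₀)/(1−n)
h = 0.127 × (1 − 0.61)/(1 − 0.0584) = 0.127 × 0.4142 = 0.0526 km

0.053 km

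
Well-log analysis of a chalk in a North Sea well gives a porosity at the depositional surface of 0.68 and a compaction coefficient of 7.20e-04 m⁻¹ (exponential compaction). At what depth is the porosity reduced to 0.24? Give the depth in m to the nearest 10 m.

1450 m

Working in km (1 km = 1000 m; β in km⁻¹ = β in m⁻¹ × 1000):
Invert Athy's law: d = ln(n₀/n) / β
d = ln(0.68/0.24) / 0.72 = ln(2.833) / 0.72 = 1.0415 / 0.72 = 1.446 km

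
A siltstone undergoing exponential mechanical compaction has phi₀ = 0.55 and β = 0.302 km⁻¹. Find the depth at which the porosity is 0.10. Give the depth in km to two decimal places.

5.64 km

Invert Athy's law: d = ln(phi₀/phi) / β
d = ln(0.55/0.1) / 0.302 = ln(5.5) / 0.302 = 1.7047 / 0.302 = 5.645 km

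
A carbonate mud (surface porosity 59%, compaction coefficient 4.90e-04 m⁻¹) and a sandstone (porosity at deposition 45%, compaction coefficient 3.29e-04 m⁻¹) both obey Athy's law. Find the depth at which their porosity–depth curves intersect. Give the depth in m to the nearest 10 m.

1680 m

Working in km (1 km = 1000 m; β in km⁻¹ = β in m⁻¹ × 1000):
Set n₀ₐ e^(−βₐd) = n₀ᵦ e^(−βᵦd) ⇒ ln(n₀ₐ/n₀ᵦ) = (βₐ − βᵦ)·d
d = ln(0.59/0.45) / (0.49 − 0.329) = 0.2709 / 0.161 = 1.682 km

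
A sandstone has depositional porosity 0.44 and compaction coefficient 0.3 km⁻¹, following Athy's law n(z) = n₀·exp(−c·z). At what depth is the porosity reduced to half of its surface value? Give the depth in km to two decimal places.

n/n₀ = 1/2 ⇒ exp(−c·z) = 1/2 ⇒ z = ln(2) / c
z = 0.6931 / 0.3 = 2.310 km

2.31 km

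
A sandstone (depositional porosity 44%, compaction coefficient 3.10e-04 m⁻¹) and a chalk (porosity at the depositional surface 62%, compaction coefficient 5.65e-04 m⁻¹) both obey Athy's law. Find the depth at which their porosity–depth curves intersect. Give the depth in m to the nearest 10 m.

1340 m

Working in km (1 km = 1000 m; β in km⁻¹ = β in m⁻¹ × 1000):
Set φ₀ₐ e^(−βₐz) = φ₀ᵦ e^(−βᵦz) ⇒ ln(φ₀ₐ/φ₀ᵦ) = (βₐ − βᵦ)·z
z = ln(0.44/0.62) / (0.31 − 0.565) = -0.3429 / -0.255 = 1.345 km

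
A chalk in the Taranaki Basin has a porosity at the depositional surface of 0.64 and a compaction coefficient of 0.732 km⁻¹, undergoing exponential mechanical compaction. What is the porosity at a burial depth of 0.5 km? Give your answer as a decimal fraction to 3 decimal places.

0.444

φ = φ₀·exp(−k·d) = 0.64 × exp(−0.732 × 0.5) = 0.64 × exp(−0.366)
  = 0.64 × 0.6935 = 0.4438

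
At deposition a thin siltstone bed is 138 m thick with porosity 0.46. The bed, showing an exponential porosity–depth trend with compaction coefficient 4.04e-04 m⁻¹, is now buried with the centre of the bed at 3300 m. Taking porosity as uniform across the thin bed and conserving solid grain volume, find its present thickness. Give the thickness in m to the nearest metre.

85 m

Working in km (1 km = 1000 m; k in km⁻¹ = k in m⁻¹ × 1000):
Porosity at 3.3 km: phi = 0.46·exp(−0.404×3.3) = 0.1213
Solid-volume conservation: h(1−phi) = h₀(1−phi₀) ⇒ h = h₀·(1−phi₀)/(1−phi)
h = 0.138 × (1 − 0.46)/(1 − 0.1213) = 0.138 × 0.6145 = 0.0848 km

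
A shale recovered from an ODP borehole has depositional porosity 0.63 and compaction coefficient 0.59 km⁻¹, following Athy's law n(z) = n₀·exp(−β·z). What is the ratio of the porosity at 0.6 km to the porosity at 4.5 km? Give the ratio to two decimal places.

n(z₁)/n(z₂) = e^(−β·z₁)/e^(−β·z₂) = e^{β(z₂−z₁)}
= exp(0.59 × 3.9) = exp(2.301) = 9.9842

9.98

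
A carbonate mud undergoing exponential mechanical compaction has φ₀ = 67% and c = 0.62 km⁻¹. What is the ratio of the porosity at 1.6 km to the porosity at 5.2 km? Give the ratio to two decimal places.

φ(d₁)/φ(d₂) = e^(−c·d₁)/e^(−c·d₂) = e^{c(d₂−d₁)}
= exp(0.62 × 3.6) = exp(2.232) = 9.3185

9.32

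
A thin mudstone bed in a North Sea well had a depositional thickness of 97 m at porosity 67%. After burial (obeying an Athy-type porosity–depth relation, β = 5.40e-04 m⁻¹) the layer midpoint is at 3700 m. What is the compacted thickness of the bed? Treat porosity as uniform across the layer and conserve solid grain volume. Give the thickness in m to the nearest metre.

Working in km (1 km = 1000 m; β in km⁻¹ = β in m⁻¹ × 1000):
Porosity at 3.7 km: n = 0.67·exp(−0.54×3.7) = 0.0909
Solid-volume conservation: h(1−n) = h₀(1−n₀) ⇒ h = h₀·(1−n₀)/(1−n)
h = 0.097 × (1 − 0.67)/(1 − 0.0909) = 0.097 × 0.3630 = 0.0352 km

35 m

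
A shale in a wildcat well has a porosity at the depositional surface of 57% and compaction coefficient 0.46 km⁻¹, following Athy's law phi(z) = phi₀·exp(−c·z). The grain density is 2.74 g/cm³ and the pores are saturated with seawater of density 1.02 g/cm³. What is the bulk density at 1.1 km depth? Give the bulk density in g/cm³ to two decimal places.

Porosity at depth: phi = 0.57·exp(−0.46×1.1) = 0.57×0.6029 = 0.3437
Bulk density: ρ_b = (1−phi)ρ_g + phi·ρ_f = 0.6563×2.74 + 0.3437×1.02
       = 1.798 + 0.351 = 2.149 g/cm³

2.15 g/cm³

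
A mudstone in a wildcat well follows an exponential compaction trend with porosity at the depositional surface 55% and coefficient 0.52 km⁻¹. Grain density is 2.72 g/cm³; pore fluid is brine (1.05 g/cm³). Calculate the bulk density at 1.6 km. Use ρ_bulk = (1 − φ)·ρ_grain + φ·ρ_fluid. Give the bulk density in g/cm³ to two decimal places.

2.32 g/cm³

Porosity at depth: n = 0.55·exp(−0.52×1.6) = 0.55×0.4352 = 0.2393
Bulk density: ρ_b = (1−n)ρ_g + n·ρ_f = 0.7607×2.72 + 0.2393×1.05
       = 2.069 + 0.251 = 2.320 g/cm³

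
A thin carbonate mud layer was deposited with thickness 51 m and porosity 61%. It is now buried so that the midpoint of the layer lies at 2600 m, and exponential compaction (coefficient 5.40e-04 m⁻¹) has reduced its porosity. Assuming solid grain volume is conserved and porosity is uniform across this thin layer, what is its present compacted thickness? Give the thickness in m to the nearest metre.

Working in km (1 km = 1000 m; β in km⁻¹ = β in m⁻¹ × 1000):
Porosity at 2.6 km: φ = 0.61·exp(−0.54×2.6) = 0.1498
Solid-volume conservation: h(1−φ) = h₀(1−φ₀) ⇒ h = h₀·(1−φ₀)/(1−φ)
h = 0.051 × (1 − 0.61)/(1 − 0.1498) = 0.051 × 0.4587 = 0.0234 km

23 m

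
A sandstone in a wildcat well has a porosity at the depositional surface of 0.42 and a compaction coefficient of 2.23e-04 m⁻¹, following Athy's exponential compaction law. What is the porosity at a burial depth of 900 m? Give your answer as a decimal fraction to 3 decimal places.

Working in km (1 km = 1000 m; c in km⁻¹ = c in m⁻¹ × 1000):
phi = phi₀·exp(−c·d) = 0.42 × exp(−0.223 × 0.9) = 0.42 × exp(−0.2007)
  = 0.42 × 0.8182 = 0.3436

0.344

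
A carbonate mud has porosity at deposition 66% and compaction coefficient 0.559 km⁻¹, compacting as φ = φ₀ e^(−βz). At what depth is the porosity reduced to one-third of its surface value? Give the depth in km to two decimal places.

φ/φ₀ = 1/3 ⇒ exp(−β·z) = 1/3 ⇒ z = ln(3) / β
z = 1.0986 / 0.559 = 1.965 km

1.97 km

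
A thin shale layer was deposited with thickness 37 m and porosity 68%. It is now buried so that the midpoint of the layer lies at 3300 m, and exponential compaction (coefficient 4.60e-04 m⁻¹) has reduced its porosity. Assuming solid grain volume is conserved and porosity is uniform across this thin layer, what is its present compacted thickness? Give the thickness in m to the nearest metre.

Working in km (1 km = 1000 m; β in km⁻¹ = β in m⁻¹ × 1000):
Porosity at 3.3 km: φ = 0.68·exp(−0.46×3.3) = 0.1490
Solid-volume conservation: h(1−φ) = h₀(1−φ₀) ⇒ h = h₀·(1−φ₀)/(1−φ)
h = 0.037 × (1 − 0.68)/(1 − 0.1490) = 0.037 × 0.3760 = 0.0139 km

14 m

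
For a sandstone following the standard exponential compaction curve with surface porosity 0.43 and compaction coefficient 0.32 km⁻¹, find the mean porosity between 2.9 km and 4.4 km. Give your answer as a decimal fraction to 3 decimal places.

0.135

⟨phi⟩ = (1/(Z₂−Z₁)) ∫ phi₀ e^(−kZ) dZ = phi₀·(e^(−k·Z₁) − e^(−k·Z₂)) / (k·(Z₂−Z₁))
e^(−0.32×2.9) = 0.3953; e^(−0.32×4.4) = 0.2446
⟨phi⟩ = 0.43 × (0.3953 − 0.2446) / (0.32 × 1.5) = 0.43 × 0.3140 = 0.1350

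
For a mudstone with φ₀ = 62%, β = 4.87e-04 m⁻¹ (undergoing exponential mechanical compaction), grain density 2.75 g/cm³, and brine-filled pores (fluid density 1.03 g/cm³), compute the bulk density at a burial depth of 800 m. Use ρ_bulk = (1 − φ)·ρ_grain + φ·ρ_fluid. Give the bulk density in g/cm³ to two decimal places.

2.03 g/cm³

Working in km (1 km = 1000 m; β in km⁻¹ = β in m⁻¹ × 1000):
Porosity at depth: φ = 0.62·exp(−0.487×0.8) = 0.62×0.6773 = 0.4199
Bulk density: ρ_b = (1−φ)ρ_g + φ·ρ_f = 0.5801×2.75 + 0.4199×1.03
       = 1.595 + 0.433 = 2.028 g/cm³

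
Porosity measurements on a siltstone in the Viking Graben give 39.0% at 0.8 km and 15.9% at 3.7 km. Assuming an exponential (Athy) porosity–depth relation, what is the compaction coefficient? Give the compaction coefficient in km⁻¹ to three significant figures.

Athy: n(Z) = n₀ e^(−kZ) ⇒ n₁/n₂ = e^{k(Z₂−Z₁)} ⇒ k = ln(n₁/n₂)/(Z₂−Z₁)
k = ln(0.39/0.159) / (3.7 − 0.8) = ln(2.453) / 2.9 = 0.8972 / 2.9 = 0.3094 km⁻¹

0.309 km⁻¹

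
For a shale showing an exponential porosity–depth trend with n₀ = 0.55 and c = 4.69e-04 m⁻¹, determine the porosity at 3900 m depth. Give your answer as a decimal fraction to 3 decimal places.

0.088

Working in km (1 km = 1000 m; c in km⁻¹ = c in m⁻¹ × 1000):
n = n₀·exp(−c·z) = 0.55 × exp(−0.469 × 3.9) = 0.55 × exp(−1.829)
  = 0.55 × 0.1606 = 0.0883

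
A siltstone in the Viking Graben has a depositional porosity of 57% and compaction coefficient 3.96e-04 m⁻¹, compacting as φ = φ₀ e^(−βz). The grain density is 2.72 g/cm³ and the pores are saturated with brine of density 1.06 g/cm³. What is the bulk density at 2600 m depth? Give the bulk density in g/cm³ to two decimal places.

2.38 g/cm³

Working in km (1 km = 1000 m; β in km⁻¹ = β in m⁻¹ × 1000):
Porosity at depth: φ = 0.57·exp(−0.396×2.6) = 0.57×0.3571 = 0.2036
Bulk density: ρ_b = (1−φ)ρ_g + φ·ρ_f = 0.7964×2.72 + 0.2036×1.06
       = 2.166 + 0.216 = 2.382 g/cm³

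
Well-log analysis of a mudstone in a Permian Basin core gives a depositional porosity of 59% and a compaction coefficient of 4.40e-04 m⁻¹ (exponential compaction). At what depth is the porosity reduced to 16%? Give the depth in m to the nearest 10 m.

Working in km (1 km = 1000 m; k in km⁻¹ = k in m⁻¹ × 1000):
Invert Athy's law: d = ln(φ₀/φ) / k
d = ln(0.59/0.16) / 0.44 = ln(3.687) / 0.44 = 1.3049 / 0.44 = 2.966 km

2970 m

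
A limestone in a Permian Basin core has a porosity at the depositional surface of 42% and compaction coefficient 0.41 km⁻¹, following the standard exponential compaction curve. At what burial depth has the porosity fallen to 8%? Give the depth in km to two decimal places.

Invert Athy's law: Z = ln(φ₀/φ) / k
Z = ln(0.42/0.08) / 0.41 = ln(5.25) / 0.41 = 1.6582 / 0.41 = 4.044 km

4.04 km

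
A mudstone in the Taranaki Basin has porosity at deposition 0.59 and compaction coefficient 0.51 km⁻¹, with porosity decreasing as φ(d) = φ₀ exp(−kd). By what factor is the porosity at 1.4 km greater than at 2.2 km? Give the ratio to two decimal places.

φ(d₁)/φ(d₂) = e^(−k·d₁)/e^(−k·d₂) = e^{k(d₂−d₁)}
= exp(0.51 × 0.8) = exp(0.408) = 1.5038

1.50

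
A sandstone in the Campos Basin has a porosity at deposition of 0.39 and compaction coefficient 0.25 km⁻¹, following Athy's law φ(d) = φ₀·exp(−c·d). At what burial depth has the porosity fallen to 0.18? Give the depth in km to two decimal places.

3.09 km

Invert Athy's law: d = ln(φ₀/φ) / c
d = ln(0.39/0.18) / 0.25 = ln(2.167) / 0.25 = 0.7732 / 0.25 = 3.093 km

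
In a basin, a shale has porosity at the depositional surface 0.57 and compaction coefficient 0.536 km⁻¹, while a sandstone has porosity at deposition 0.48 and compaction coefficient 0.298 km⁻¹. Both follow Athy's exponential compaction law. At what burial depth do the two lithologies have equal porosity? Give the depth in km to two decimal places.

0.72 km

Set phi₀ₐ e^(−kₐZ) = phi₀ᵦ e^(−kᵦZ) ⇒ ln(phi₀ₐ/phi₀ᵦ) = (kₐ − kᵦ)·Z
Z = ln(0.57/0.48) / (0.536 − 0.298) = 0.1719 / 0.238 = 0.722 km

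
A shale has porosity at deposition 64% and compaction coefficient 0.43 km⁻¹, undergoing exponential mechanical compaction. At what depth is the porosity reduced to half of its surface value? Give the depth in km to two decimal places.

1.61 km

n/n₀ = 1/2 ⇒ exp(−c·d) = 1/2 ⇒ d = ln(2) / c
d = 0.6931 / 0.43 = 1.612 km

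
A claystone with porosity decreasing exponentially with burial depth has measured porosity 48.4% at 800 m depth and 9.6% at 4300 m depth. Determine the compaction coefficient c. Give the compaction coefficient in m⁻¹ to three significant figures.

Working in km (1 km = 1000 m; c in km⁻¹ = c in m⁻¹ × 1000):
Athy: phi(Z) = phi₀ e^(−cZ) ⇒ phi₁/phi₂ = e^{c(Z₂−Z₁)} ⇒ c = ln(phi₁/phi₂)/(Z₂−Z₁)
c = ln(0.484/0.096) / (4.3 − 0.8) = ln(5.042) / 3.5 = 1.6177 / 3.5 = 0.4622 km⁻¹

0.000462 m⁻¹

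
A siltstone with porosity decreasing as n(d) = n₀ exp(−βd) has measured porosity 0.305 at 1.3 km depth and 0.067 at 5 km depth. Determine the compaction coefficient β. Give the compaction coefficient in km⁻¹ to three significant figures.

0.410 km⁻¹

Athy: n(d) = n₀ e^(−βd) ⇒ n₁/n₂ = e^{β(d₂−d₁)} ⇒ β = ln(n₁/n₂)/(d₂−d₁)
β = ln(0.305/0.067) / (5 − 1.3) = ln(4.552) / 3.7 = 1.5156 / 3.7 = 0.4096 km⁻¹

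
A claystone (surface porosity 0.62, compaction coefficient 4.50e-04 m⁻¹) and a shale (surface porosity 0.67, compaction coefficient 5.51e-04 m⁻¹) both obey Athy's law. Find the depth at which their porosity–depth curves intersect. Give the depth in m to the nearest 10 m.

Working in km (1 km = 1000 m; k in km⁻¹ = k in m⁻¹ × 1000):
Set φ₀ₐ e^(−kₐZ) = φ₀ᵦ e^(−kᵦZ) ⇒ ln(φ₀ₐ/φ₀ᵦ) = (kₐ − kᵦ)·Z
Z = ln(0.62/0.67) / (0.45 − 0.551) = -0.0776 / -0.101 = 0.768 km

770 m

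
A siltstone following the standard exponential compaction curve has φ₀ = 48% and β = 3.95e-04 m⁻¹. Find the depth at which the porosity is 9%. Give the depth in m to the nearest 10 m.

Working in km (1 km = 1000 m; β in km⁻¹ = β in m⁻¹ × 1000):
Invert Athy's law: z = ln(φ₀/φ) / β
z = ln(0.48/0.09) / 0.395 = ln(5.333) / 0.395 = 1.6740 / 0.395 = 4.238 km

4240 m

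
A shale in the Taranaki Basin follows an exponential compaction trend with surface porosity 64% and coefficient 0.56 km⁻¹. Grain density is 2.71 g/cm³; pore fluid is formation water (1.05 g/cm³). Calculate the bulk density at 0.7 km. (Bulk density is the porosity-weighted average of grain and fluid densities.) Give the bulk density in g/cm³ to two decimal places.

Porosity at depth: n = 0.64·exp(−0.56×0.7) = 0.64×0.6757 = 0.4325
Bulk density: ρ_b = (1−n)ρ_g + n·ρ_f = 0.5675×2.71 + 0.4325×1.05
       = 1.538 + 0.454 = 1.992 g/cm³

1.99 g/cm³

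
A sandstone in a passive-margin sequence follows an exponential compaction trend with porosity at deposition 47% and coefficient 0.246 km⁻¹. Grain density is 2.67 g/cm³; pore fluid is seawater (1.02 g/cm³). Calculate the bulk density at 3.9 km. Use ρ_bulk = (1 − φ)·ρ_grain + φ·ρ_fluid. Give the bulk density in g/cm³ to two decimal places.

Porosity at depth: φ = 0.47·exp(−0.246×3.9) = 0.47×0.3831 = 0.1801
Bulk density: ρ_b = (1−φ)ρ_g + φ·ρ_f = 0.8199×2.67 + 0.1801×1.02
       = 2.189 + 0.184 = 2.373 g/cm³

2.37 g/cm³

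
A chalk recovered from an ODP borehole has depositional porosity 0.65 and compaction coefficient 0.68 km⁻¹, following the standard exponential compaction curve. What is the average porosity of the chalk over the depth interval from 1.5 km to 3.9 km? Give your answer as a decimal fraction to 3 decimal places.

0.116

⟨φ⟩ = (1/(Z₂−Z₁)) ∫ φ₀ e^(−βZ) dZ = φ₀·(e^(−β·Z₁) − e^(−β·Z₂)) / (β·(Z₂−Z₁))
e^(−0.68×1.5) = 0.3606; e^(−0.68×3.9) = 0.0705
⟨φ⟩ = 0.65 × (0.3606 − 0.0705) / (0.68 × 2.4) = 0.65 × 0.1777 = 0.1155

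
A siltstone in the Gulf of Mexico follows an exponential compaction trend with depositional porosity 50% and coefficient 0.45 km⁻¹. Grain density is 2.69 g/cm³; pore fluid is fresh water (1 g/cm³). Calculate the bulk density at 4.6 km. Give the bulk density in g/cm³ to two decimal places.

Porosity at depth: φ = 0.5·exp(−0.45×4.6) = 0.5×0.1262 = 0.0631
Bulk density: ρ_b = (1−φ)ρ_g + φ·ρ_f = 0.9369×2.69 + 0.0631×1
       = 2.520 + 0.063 = 2.583 g/cm³

2.58 g/cm³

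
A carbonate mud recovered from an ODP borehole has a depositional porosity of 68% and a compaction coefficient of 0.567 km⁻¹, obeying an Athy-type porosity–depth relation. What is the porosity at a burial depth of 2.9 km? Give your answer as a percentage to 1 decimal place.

13.1%

phi = phi₀·exp(−β·d) = 0.68 × exp(−0.567 × 2.9) = 0.68 × exp(−1.644)
  = 0.68 × 0.1931 = 0.1313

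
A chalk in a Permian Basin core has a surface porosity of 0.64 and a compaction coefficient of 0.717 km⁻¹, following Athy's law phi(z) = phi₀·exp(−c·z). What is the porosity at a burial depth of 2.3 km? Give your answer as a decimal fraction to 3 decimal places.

0.123

phi = phi₀·exp(−c·z) = 0.64 × exp(−0.717 × 2.3) = 0.64 × exp(−1.649)
  = 0.64 × 0.1922 = 0.1230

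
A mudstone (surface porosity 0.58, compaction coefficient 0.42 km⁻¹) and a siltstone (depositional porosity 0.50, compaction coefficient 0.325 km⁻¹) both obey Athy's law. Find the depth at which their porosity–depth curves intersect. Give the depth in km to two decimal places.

1.56 km

Set phi₀ₐ e^(−cₐz) = phi₀ᵦ e^(−cᵦz) ⇒ ln(phi₀ₐ/phi₀ᵦ) = (cₐ − cᵦ)·z
z = ln(0.58/0.5) / (0.42 − 0.325) = 0.1484 / 0.095 = 1.562 km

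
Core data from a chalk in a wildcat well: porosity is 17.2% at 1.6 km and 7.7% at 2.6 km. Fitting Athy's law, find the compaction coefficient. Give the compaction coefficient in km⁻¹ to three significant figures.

0.804 km⁻¹

Athy: n(z) = n₀ e^(−kz) ⇒ n₁/n₂ = e^{k(z₂−z₁)} ⇒ k = ln(n₁/n₂)/(z₂−z₁)
k = ln(0.172/0.077) / (2.6 − 1.6) = ln(2.234) / 1 = 0.8037 / 1 = 0.8037 km⁻¹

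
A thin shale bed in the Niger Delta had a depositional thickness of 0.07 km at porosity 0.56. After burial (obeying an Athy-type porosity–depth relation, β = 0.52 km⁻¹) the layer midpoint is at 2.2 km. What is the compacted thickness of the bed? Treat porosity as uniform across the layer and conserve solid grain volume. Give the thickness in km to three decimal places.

Porosity at 2.2 km: n = 0.56·exp(−0.52×2.2) = 0.1784
Solid-volume conservation: h(1−n) = h₀(1−n₀) ⇒ h = h₀·(1−n₀)/(1−n)
h = 0.07 × (1 − 0.56)/(1 − 0.1784) = 0.07 × 0.5355 = 0.0375 km

0.037 km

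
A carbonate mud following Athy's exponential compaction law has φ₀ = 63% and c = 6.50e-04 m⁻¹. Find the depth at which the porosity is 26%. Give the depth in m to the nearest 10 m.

Working in km (1 km = 1000 m; c in km⁻¹ = c in m⁻¹ × 1000):
Invert Athy's law: Z = ln(φ₀/φ) / c
Z = ln(0.63/0.26) / 0.65 = ln(2.423) / 0.65 = 0.8850 / 0.65 = 1.362 km

1360 m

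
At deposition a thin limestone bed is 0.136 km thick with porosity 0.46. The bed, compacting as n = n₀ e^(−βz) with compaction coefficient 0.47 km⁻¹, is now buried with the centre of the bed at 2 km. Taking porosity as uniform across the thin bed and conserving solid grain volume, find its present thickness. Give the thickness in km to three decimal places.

Porosity at 2 km: n = 0.46·exp(−0.47×2) = 0.1797
Solid-volume conservation: h(1−n) = h₀(1−n₀) ⇒ h = h₀·(1−n₀)/(1−n)
h = 0.136 × (1 − 0.46)/(1 − 0.1797) = 0.136 × 0.6583 = 0.0895 km

0.090 km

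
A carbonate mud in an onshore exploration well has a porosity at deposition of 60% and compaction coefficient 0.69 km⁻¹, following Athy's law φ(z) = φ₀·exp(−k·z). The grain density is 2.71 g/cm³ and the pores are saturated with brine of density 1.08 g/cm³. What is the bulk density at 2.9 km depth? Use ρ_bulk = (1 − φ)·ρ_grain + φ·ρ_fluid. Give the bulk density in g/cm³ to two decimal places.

2.58 g/cm³

Porosity at depth: φ = 0.6·exp(−0.69×2.9) = 0.6×0.1352 = 0.0811
Bulk density: ρ_b = (1−φ)ρ_g + φ·ρ_f = 0.9189×2.71 + 0.0811×1.08
       = 2.490 + 0.088 = 2.578 g/cm³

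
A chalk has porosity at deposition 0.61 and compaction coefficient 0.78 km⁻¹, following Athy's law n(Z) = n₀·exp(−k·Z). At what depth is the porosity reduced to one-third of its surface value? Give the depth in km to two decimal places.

1.41 km

n/n₀ = 1/3 ⇒ exp(−k·Z) = 1/3 ⇒ Z = ln(3) / k
Z = 1.0986 / 0.78 = 1.408 km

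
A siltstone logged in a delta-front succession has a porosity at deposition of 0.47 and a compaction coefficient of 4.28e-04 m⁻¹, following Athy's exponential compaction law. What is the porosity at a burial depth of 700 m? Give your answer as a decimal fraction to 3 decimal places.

0.348

Working in km (1 km = 1000 m; k in km⁻¹ = k in m⁻¹ × 1000):
phi = phi₀·exp(−k·d) = 0.47 × exp(−0.428 × 0.7) = 0.47 × exp(−0.2996)
  = 0.47 × 0.7411 = 0.3483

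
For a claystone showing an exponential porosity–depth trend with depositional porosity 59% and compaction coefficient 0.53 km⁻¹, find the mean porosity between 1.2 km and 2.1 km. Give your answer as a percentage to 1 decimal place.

24.8%

⟨n⟩ = (1/(d₂−d₁)) ∫ n₀ e^(−βd) dd = n₀·(e^(−β·d₁) − e^(−β·d₂)) / (β·(d₂−d₁))
e^(−0.53×1.2) = 0.5294; e^(−0.53×2.1) = 0.3286
⟨n⟩ = 0.59 × (0.5294 − 0.3286) / (0.53 × 0.9) = 0.59 × 0.4210 = 0.2484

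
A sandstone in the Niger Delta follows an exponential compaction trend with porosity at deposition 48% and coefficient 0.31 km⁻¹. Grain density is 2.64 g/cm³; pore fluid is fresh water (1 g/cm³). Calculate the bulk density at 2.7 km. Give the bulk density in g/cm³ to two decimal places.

2.30 g/cm³

Porosity at depth: n = 0.48·exp(−0.31×2.7) = 0.48×0.4330 = 0.2078
Bulk density: ρ_b = (1−n)ρ_g + n·ρ_f = 0.7922×2.64 + 0.2078×1
       = 2.091 + 0.208 = 2.299 g/cm³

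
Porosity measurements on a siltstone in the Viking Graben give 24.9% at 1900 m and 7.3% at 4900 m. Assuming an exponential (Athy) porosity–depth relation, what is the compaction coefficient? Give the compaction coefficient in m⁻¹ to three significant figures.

0.000409 m⁻¹

Working in km (1 km = 1000 m; β in km⁻¹ = β in m⁻¹ × 1000):
Athy: phi(z) = phi₀ e^(−βz) ⇒ phi₁/phi₂ = e^{β(z₂−z₁)} ⇒ β = ln(phi₁/phi₂)/(z₂−z₁)
β = ln(0.249/0.073) / (4.9 − 1.9) = ln(3.411) / 3 = 1.2270 / 3 = 0.409 km⁻¹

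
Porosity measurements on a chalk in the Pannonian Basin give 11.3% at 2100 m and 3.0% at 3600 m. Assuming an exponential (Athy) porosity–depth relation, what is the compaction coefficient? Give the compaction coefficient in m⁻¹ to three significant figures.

0.000884 m⁻¹

Working in km (1 km = 1000 m; c in km⁻¹ = c in m⁻¹ × 1000):
Athy: φ(z) = φ₀ e^(−cz) ⇒ φ₁/φ₂ = e^{c(z₂−z₁)} ⇒ c = ln(φ₁/φ₂)/(z₂−z₁)
c = ln(0.113/0.03) / (3.6 − 2.1) = ln(3.767) / 1.5 = 1.3262 / 1.5 = 0.8841 km⁻¹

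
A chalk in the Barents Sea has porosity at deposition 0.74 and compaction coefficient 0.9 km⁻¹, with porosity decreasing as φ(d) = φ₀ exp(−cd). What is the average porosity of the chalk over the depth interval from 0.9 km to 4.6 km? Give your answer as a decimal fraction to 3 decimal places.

0.095

⟨φ⟩ = (1/(d₂−d₁)) ∫ φ₀ e^(−cd) dd = φ₀·(e^(−c·d₁) − e^(−c·d₂)) / (c·(d₂−d₁))
e^(−0.9×0.9) = 0.4449; e^(−0.9×4.6) = 0.0159
⟨φ⟩ = 0.74 × (0.4449 − 0.0159) / (0.9 × 3.7) = 0.74 × 0.1288 = 0.0953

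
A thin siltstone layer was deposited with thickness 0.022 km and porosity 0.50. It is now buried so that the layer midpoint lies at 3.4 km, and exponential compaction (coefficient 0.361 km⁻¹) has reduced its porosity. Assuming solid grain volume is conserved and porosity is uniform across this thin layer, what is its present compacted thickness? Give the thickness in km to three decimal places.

Porosity at 3.4 km: phi = 0.5·exp(−0.361×3.4) = 0.1465
Solid-volume conservation: h(1−phi) = h₀(1−phi₀) ⇒ h = h₀·(1−phi₀)/(1−phi)
h = 0.022 × (1 − 0.5)/(1 − 0.1465) = 0.022 × 0.5858 = 0.0129 km

0.013 km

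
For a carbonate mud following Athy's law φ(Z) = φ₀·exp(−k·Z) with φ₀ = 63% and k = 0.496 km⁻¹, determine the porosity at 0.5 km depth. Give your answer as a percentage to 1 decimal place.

49.2%

φ = φ₀·exp(−k·Z) = 0.63 × exp(−0.496 × 0.5) = 0.63 × exp(−0.248)
  = 0.63 × 0.7804 = 0.4916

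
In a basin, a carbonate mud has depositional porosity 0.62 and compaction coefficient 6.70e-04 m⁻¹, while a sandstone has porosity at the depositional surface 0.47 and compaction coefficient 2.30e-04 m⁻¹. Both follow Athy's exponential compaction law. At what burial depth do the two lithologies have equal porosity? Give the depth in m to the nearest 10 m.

630 m

Working in km (1 km = 1000 m; c in km⁻¹ = c in m⁻¹ × 1000):
Set φ₀ₐ e^(−cₐz) = φ₀ᵦ e^(−cᵦz) ⇒ ln(φ₀ₐ/φ₀ᵦ) = (cₐ − cᵦ)·z
z = ln(0.62/0.47) / (0.67 − 0.23) = 0.2770 / 0.44 = 0.630 km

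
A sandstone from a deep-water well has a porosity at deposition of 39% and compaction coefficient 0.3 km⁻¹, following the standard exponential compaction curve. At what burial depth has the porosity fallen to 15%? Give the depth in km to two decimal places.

3.19 km

Invert Athy's law: z = ln(phi₀/phi) / c
z = ln(0.39/0.15) / 0.3 = ln(2.6) / 0.3 = 0.9555 / 0.3 = 3.185 km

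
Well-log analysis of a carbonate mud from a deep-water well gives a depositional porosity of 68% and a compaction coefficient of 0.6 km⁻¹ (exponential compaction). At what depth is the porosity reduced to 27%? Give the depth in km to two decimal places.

1.54 km

Invert Athy's law: Z = ln(φ₀/φ) / k
Z = ln(0.68/0.27) / 0.6 = ln(2.519) / 0.6 = 0.9237 / 0.6 = 1.539 km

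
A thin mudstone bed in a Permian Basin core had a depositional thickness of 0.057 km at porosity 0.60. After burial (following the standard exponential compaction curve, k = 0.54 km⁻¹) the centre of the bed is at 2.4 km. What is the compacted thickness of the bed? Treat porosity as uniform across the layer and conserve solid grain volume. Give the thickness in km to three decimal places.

0.027 km

Porosity at 2.4 km: n = 0.6·exp(−0.54×2.4) = 0.1642
Solid-volume conservation: h(1−n) = h₀(1−n₀) ⇒ h = h₀·(1−n₀)/(1−n)
h = 0.057 × (1 − 0.6)/(1 − 0.1642) = 0.057 × 0.4786 = 0.0273 km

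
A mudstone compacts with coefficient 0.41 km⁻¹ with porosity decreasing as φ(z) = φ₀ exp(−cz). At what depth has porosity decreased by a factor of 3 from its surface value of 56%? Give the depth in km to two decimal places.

φ/φ₀ = 1/3 ⇒ exp(−c·z) = 1/3 ⇒ z = ln(3) / c
z = 1.0986 / 0.41 = 2.680 km

2.68 km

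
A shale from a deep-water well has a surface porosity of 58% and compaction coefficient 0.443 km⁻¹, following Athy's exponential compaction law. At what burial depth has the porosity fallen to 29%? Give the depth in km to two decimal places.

1.56 km

Invert Athy's law: d = ln(φ₀/φ) / c
d = ln(0.58/0.29) / 0.443 = ln(2) / 0.443 = 0.6931 / 0.443 = 1.565 km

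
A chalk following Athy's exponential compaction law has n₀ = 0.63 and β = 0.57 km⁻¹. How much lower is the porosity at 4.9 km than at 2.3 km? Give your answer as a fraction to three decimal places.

n(2.3) = 0.63·e^(−0.57×2.3) = 0.1698
n(4.9) = 0.63·e^(−0.57×4.9) = 0.0386
Δn = 0.1698 − 0.0386 = 0.1312

0.131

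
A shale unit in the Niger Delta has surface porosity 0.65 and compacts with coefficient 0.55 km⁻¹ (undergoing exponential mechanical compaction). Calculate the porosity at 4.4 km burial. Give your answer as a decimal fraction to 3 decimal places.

φ = φ₀·exp(−c·Z) = 0.65 × exp(−0.55 × 4.4) = 0.65 × exp(−2.42)
  = 0.65 × 0.0889 = 0.0578

0.058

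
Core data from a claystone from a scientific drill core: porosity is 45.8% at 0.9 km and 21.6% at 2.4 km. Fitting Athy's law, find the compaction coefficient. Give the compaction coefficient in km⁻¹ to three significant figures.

0.501 km⁻¹

Athy: phi(d) = phi₀ e^(−βd) ⇒ phi₁/phi₂ = e^{β(d₂−d₁)} ⇒ β = ln(phi₁/phi₂)/(d₂−d₁)
β = ln(0.458/0.216) / (2.4 − 0.9) = ln(2.12) / 1.5 = 0.7516 / 1.5 = 0.5011 km⁻¹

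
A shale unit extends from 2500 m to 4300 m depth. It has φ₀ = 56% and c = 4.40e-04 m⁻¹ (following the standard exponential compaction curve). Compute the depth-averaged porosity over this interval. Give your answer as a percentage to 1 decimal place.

12.9%

Working in km (1 km = 1000 m; c in km⁻¹ = c in m⁻¹ × 1000):
⟨φ⟩ = (1/(Z₂−Z₁)) ∫ φ₀ e^(−cZ) dZ = φ₀·(e^(−c·Z₁) − e^(−c·Z₂)) / (c·(Z₂−Z₁))
e^(−0.44×2.5) = 0.3329; e^(−0.44×4.3) = 0.1508
⟨φ⟩ = 0.56 × (0.3329 − 0.1508) / (0.44 × 1.8) = 0.56 × 0.2299 = 0.1288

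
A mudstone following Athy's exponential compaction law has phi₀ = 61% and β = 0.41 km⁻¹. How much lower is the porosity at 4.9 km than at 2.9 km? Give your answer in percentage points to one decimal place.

phi(2.9) = 0.61·e^(−0.41×2.9) = 0.1858
phi(4.9) = 0.61·e^(−0.41×4.9) = 0.0818
Δphi = 0.1858 − 0.0818 = 0.1039

10.4 percentage points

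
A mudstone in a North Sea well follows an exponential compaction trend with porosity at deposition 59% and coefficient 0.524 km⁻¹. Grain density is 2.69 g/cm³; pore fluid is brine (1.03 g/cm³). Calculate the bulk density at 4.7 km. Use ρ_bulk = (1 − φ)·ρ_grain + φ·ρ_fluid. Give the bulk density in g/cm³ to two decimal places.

2.61 g/cm³

Porosity at depth: n = 0.59·exp(−0.524×4.7) = 0.59×0.0852 = 0.0503
Bulk density: ρ_b = (1−n)ρ_g + n·ρ_f = 0.9497×2.69 + 0.0503×1.03
       = 2.555 + 0.052 = 2.607 g/cm³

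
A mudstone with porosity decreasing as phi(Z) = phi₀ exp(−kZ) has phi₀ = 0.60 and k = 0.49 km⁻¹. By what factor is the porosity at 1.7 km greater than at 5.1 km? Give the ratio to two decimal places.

phi(Z₁)/phi(Z₂) = e^(−k·Z₁)/e^(−k·Z₂) = e^{k(Z₂−Z₁)}
= exp(0.49 × 3.4) = exp(1.666) = 5.2910

5.29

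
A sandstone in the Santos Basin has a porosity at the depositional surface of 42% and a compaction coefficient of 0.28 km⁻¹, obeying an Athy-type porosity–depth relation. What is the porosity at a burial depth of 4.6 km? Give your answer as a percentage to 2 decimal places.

phi = phi₀·exp(−β·Z) = 0.42 × exp(−0.28 × 4.6) = 0.42 × exp(−1.288)
  = 0.42 × 0.2758 = 0.1158

11.58%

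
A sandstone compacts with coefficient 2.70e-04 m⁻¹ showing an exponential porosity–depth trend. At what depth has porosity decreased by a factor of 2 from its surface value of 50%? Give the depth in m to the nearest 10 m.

2570 m

Working in km (1 km = 1000 m; c in km⁻¹ = c in m⁻¹ × 1000):
φ/φ₀ = 1/2 ⇒ exp(−c·Z) = 1/2 ⇒ Z = ln(2) / c
Z = 0.6931 / 0.27 = 2.567 km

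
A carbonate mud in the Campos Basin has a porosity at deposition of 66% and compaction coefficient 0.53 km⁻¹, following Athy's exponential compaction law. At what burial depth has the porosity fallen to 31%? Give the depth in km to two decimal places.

1.43 km

Invert Athy's law: Z = ln(φ₀/φ) / k
Z = ln(0.66/0.31) / 0.53 = ln(2.129) / 0.53 = 0.7557 / 0.53 = 1.426 km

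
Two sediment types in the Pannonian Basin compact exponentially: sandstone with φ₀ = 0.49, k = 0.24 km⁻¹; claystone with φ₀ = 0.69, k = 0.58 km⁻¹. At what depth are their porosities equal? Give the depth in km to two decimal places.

Set φ₀ₐ e^(−kₐd) = φ₀ᵦ e^(−kᵦd) ⇒ ln(φ₀ₐ/φ₀ᵦ) = (kₐ − kᵦ)·d
d = ln(0.49/0.69) / (0.24 − 0.58) = -0.3423 / -0.34 = 1.007 km

1.01 km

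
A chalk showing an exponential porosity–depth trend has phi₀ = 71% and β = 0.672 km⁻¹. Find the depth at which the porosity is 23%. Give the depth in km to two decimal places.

Invert Athy's law: z = ln(phi₀/phi) / β
z = ln(0.71/0.23) / 0.672 = ln(3.087) / 0.672 = 1.1272 / 0.672 = 1.677 km

1.68 km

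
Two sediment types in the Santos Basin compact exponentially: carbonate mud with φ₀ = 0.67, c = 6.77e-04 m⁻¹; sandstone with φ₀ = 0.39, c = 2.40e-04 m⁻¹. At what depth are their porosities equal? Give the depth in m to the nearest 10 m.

Working in km (1 km = 1000 m; c in km⁻¹ = c in m⁻¹ × 1000):
Set φ₀ₐ e^(−cₐZ) = φ₀ᵦ e^(−cᵦZ) ⇒ ln(φ₀ₐ/φ₀ᵦ) = (cₐ − cᵦ)·Z
Z = ln(0.67/0.39) / (0.677 − 0.24) = 0.5411 / 0.437 = 1.238 km

1240 m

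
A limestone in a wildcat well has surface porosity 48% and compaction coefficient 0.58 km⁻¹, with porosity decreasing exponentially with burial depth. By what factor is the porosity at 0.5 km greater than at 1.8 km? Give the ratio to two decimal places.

2.13

φ(d₁)/φ(d₂) = e^(−β·d₁)/e^(−β·d₂) = e^{β(d₂−d₁)}
= exp(0.58 × 1.3) = exp(0.754) = 2.1255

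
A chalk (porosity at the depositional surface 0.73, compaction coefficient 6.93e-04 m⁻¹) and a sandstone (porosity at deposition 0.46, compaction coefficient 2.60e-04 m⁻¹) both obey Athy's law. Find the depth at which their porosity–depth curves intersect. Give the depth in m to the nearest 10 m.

1070 m

Working in km (1 km = 1000 m; k in km⁻¹ = k in m⁻¹ × 1000):
Set phi₀ₐ e^(−kₐz) = phi₀ᵦ e^(−kᵦz) ⇒ ln(phi₀ₐ/phi₀ᵦ) = (kₐ − kᵦ)·z
z = ln(0.73/0.46) / (0.693 − 0.26) = 0.4618 / 0.433 = 1.067 km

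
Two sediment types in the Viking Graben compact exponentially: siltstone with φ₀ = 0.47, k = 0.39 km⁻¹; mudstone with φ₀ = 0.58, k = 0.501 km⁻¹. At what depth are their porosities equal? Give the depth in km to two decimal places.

1.89 km

Set φ₀ₐ e^(−kₐZ) = φ₀ᵦ e^(−kᵦZ) ⇒ ln(φ₀ₐ/φ₀ᵦ) = (kₐ − kᵦ)·Z
Z = ln(0.47/0.58) / (0.39 − 0.501) = -0.2103 / -0.111 = 1.895 km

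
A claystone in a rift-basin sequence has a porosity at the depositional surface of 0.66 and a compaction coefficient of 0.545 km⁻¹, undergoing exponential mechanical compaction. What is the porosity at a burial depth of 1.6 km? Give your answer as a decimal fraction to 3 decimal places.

0.276

phi = phi₀·exp(−c·z) = 0.66 × exp(−0.545 × 1.6) = 0.66 × exp(−0.872)
  = 0.66 × 0.4181 = 0.2760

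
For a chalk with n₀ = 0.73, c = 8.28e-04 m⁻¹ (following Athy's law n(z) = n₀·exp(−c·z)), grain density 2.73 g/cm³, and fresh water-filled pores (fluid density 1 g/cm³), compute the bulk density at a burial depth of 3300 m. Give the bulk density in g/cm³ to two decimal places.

2.65 g/cm³

Working in km (1 km = 1000 m; c in km⁻¹ = c in m⁻¹ × 1000):
Porosity at depth: n = 0.73·exp(−0.828×3.3) = 0.73×0.0651 = 0.0475
Bulk density: ρ_b = (1−n)ρ_g + n·ρ_f = 0.9525×2.73 + 0.0475×1
       = 2.600 + 0.047 = 2.648 g/cm³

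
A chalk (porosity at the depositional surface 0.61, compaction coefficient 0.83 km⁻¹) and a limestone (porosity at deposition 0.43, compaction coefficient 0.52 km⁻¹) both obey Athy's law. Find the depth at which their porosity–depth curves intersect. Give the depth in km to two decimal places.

1.13 km

Set phi₀ₐ e^(−cₐz) = phi₀ᵦ e^(−cᵦz) ⇒ ln(phi₀ₐ/phi₀ᵦ) = (cₐ − cᵦ)·z
z = ln(0.61/0.43) / (0.83 − 0.52) = 0.3497 / 0.31 = 1.128 km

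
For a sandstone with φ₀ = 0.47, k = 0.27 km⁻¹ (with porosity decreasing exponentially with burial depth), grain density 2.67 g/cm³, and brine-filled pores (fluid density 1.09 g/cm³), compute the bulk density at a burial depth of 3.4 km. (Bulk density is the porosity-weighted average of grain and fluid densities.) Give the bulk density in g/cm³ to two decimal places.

Porosity at depth: φ = 0.47·exp(−0.27×3.4) = 0.47×0.3993 = 0.1877
Bulk density: ρ_b = (1−φ)ρ_g + φ·ρ_f = 0.8123×2.67 + 0.1877×1.09
       = 2.169 + 0.205 = 2.373 g/cm³

2.37 g/cm³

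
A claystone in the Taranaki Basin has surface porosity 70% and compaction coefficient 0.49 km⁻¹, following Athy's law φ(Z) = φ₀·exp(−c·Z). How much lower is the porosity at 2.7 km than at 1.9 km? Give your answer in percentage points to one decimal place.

8.9 percentage points

φ(1.9) = 0.7·e^(−0.49×1.9) = 0.2759
φ(2.7) = 0.7·e^(−0.49×2.7) = 0.1864
Δφ = 0.2759 − 0.1864 = 0.0895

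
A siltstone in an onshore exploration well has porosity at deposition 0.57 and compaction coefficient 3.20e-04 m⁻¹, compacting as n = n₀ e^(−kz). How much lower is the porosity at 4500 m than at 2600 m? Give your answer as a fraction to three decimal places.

Working in km (1 km = 1000 m; k in km⁻¹ = k in m⁻¹ × 1000):
n(2.6) = 0.57·e^(−0.32×2.6) = 0.2481
n(4.5) = 0.57·e^(−0.32×4.5) = 0.1350
Δn = 0.2481 − 0.1350 = 0.1130

0.113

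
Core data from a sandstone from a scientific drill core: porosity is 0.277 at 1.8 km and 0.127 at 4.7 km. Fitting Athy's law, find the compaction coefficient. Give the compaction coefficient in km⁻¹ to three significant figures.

0.269 km⁻¹

Athy: φ(z) = φ₀ e^(−cz) ⇒ φ₁/φ₂ = e^{c(z₂−z₁)} ⇒ c = ln(φ₁/φ₂)/(z₂−z₁)
c = ln(0.277/0.127) / (4.7 − 1.8) = ln(2.181) / 2.9 = 0.7798 / 2.9 = 0.2689 km⁻¹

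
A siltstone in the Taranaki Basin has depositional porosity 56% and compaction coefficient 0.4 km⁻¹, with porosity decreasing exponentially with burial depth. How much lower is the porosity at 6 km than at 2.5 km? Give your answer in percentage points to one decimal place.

phi(2.5) = 0.56·e^(−0.4×2.5) = 0.2060
phi(6) = 0.56·e^(−0.4×6) = 0.0508
Δphi = 0.2060 − 0.0508 = 0.1552

15.5 percentage points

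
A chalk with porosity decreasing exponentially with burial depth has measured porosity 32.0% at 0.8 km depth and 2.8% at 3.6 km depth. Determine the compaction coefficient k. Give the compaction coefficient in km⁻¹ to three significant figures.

Athy: φ(Z) = φ₀ e^(−kZ) ⇒ φ₁/φ₂ = e^{k(Z₂−Z₁)} ⇒ k = ln(φ₁/φ₂)/(Z₂−Z₁)
k = ln(0.32/0.028) / (3.6 − 0.8) = ln(11.43) / 2.8 = 2.4361 / 2.8 = 0.87 km⁻¹

0.870 km⁻¹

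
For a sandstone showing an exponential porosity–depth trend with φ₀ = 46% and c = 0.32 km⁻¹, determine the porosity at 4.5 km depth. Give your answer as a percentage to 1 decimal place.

φ = φ₀·exp(−c·d) = 0.46 × exp(−0.32 × 4.5) = 0.46 × exp(−1.44)
  = 0.46 × 0.2369 = 0.1090

10.9%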